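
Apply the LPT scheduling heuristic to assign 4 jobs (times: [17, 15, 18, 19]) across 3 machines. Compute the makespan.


Sort jobs in decreasing order (LPT): [19, 18, 17, 15]
Assign each job to the least loaded machine:
  Machine 1: jobs [19], load = 19
  Machine 2: jobs [18], load = 18
  Machine 3: jobs [17, 15], load = 32
Makespan = max load = 32

32


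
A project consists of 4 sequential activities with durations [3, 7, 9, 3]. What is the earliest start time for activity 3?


Activity 3 starts after activities 1 through 2 complete.
Predecessor durations: [3, 7]
ES = 3 + 7 = 10

10


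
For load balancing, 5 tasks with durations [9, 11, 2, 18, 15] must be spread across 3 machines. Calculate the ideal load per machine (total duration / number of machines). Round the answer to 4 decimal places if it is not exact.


Total processing time = 9 + 11 + 2 + 18 + 15 = 55
Number of machines = 3
Ideal balanced load = 55 / 3 = 18.3333

18.3333


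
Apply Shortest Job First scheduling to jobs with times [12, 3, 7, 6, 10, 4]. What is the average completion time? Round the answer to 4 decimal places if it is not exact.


SJF order (ascending): [3, 4, 6, 7, 10, 12]
Completion times:
  Job 1: burst=3, C=3
  Job 2: burst=4, C=7
  Job 3: burst=6, C=13
  Job 4: burst=7, C=20
  Job 5: burst=10, C=30
  Job 6: burst=12, C=42
Average completion = 115/6 = 19.1667

19.1667


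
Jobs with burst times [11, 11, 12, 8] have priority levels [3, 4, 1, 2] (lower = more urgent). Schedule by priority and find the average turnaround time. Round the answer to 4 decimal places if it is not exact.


Sort by priority (ascending = highest first):
Order: [(1, 12), (2, 8), (3, 11), (4, 11)]
Completion times:
  Priority 1, burst=12, C=12
  Priority 2, burst=8, C=20
  Priority 3, burst=11, C=31
  Priority 4, burst=11, C=42
Average turnaround = 105/4 = 26.25

26.25


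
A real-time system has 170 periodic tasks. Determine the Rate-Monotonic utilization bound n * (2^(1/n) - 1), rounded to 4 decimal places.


Compute 2^(1/170) = 1.0040856600
Subtract 1: 1.0040856600 - 1 = 0.0040856600
Multiply by n: 170 * 0.0040856600 = 0.6945622000
Round to 4 dp: 0.6946

0.6946


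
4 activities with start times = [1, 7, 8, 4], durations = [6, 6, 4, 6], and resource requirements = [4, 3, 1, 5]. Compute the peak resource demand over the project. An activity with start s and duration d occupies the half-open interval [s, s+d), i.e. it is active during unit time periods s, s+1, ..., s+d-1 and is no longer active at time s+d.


Each activity i is active on [start_i, start_i + duration_i).
Compute total resource usage per time slot:
  t=0: active resources = [], total = 0
  t=1: active resources = [4], total = 4
  t=2: active resources = [4], total = 4
  t=3: active resources = [4], total = 4
  t=4: active resources = [4, 5], total = 9
  t=5: active resources = [4, 5], total = 9
  t=6: active resources = [4, 5], total = 9
  t=7: active resources = [3, 5], total = 8
  t=8: active resources = [3, 1, 5], total = 9
  t=9: active resources = [3, 1, 5], total = 9
  t=10: active resources = [3, 1], total = 4
  t=11: active resources = [3, 1], total = 4
  t=12: active resources = [3], total = 3
Peak resource demand = 9

9


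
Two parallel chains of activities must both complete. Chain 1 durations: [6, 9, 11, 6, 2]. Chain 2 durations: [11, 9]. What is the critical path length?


Path A total = 6 + 9 + 11 + 6 + 2 = 34
Path B total = 11 + 9 = 20
Critical path = longest path = max(34, 20) = 34

34


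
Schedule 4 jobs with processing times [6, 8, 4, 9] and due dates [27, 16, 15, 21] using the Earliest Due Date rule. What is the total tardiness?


Sort by due date (EDD order): [(4, 15), (8, 16), (9, 21), (6, 27)]
Compute completion times and tardiness:
  Job 1: p=4, d=15, C=4, tardiness=max(0,4-15)=0
  Job 2: p=8, d=16, C=12, tardiness=max(0,12-16)=0
  Job 3: p=9, d=21, C=21, tardiness=max(0,21-21)=0
  Job 4: p=6, d=27, C=27, tardiness=max(0,27-27)=0
Total tardiness = 0

0


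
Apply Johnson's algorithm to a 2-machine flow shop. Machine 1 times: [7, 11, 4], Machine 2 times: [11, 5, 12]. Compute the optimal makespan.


Apply Johnson's rule:
  Group 1 (a <= b): [(3, 4, 12), (1, 7, 11)]
  Group 2 (a > b): [(2, 11, 5)]
Optimal job order: [3, 1, 2]
Schedule:
  Job 3: M1 done at 4, M2 done at 16
  Job 1: M1 done at 11, M2 done at 27
  Job 2: M1 done at 22, M2 done at 32
Makespan = 32

32


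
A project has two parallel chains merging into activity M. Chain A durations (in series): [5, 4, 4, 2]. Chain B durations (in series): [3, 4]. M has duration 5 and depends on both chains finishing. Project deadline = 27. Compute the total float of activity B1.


Forward pass: ES(B1) = sum of predecessors on chain B = 0
EF = ES + duration = 0 + 3 = 3
Backward pass: LF(M) = deadline = 27; LS(M) = 27 - 5 = 22
LF(B1) = LS(M) - sum(successors on chain B) = 22 - 4 = 18
LS = LF - duration = 18 - 3 = 15
Total float = LS - ES = 15 - 0 = 15

15


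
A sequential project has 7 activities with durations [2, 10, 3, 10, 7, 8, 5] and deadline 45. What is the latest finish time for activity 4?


LF(activity 4) = deadline - sum of successor durations
Successors: activities 5 through 7 with durations [7, 8, 5]
Sum of successor durations = 20
LF = 45 - 20 = 25

25


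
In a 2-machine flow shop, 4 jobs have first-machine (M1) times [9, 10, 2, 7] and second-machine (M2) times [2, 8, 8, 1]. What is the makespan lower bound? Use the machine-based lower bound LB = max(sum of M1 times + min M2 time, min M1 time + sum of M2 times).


LB1 = sum(M1 times) + min(M2 times) = 28 + 1 = 29
LB2 = min(M1 times) + sum(M2 times) = 2 + 19 = 21
Lower bound = max(LB1, LB2) = max(29, 21) = 29

29


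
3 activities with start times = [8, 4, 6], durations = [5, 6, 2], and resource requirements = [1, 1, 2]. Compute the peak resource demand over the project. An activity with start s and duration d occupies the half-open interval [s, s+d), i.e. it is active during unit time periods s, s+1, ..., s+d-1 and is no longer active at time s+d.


Each activity i is active on [start_i, start_i + duration_i).
Compute total resource usage per time slot:
  t=0: active resources = [], total = 0
  t=1: active resources = [], total = 0
  t=2: active resources = [], total = 0
  t=3: active resources = [], total = 0
  t=4: active resources = [1], total = 1
  t=5: active resources = [1], total = 1
  t=6: active resources = [1, 2], total = 3
  t=7: active resources = [1, 2], total = 3
  t=8: active resources = [1, 1], total = 2
  t=9: active resources = [1, 1], total = 2
  t=10: active resources = [1], total = 1
  t=11: active resources = [1], total = 1
  t=12: active resources = [1], total = 1
Peak resource demand = 3

3


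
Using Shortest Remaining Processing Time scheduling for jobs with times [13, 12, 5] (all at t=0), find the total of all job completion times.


Since all jobs arrive at t=0, SRPT equals SPT ordering.
SPT order: [5, 12, 13]
Completion times:
  Job 1: p=5, C=5
  Job 2: p=12, C=17
  Job 3: p=13, C=30
Total completion time = 5 + 17 + 30 = 52

52


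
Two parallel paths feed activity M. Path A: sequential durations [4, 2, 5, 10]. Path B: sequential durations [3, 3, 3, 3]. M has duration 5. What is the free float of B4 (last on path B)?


ES(B4) = sum of predecessors on chain B = 9
EF(B4) = ES + duration = 9 + 3 = 12
Successor of B4 is M. ES(M) = max(sum(A), sum(B)) = max(21, 12) = 21
Free float = ES(successor) - EF(current) = 21 - 12 = 9

9


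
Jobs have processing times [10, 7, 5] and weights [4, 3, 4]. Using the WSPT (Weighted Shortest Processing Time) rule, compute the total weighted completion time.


Compute p/w ratios and sort ascending (WSPT): [(5, 4), (7, 3), (10, 4)]
Compute weighted completion times:
  Job (p=5,w=4): C=5, w*C=4*5=20
  Job (p=7,w=3): C=12, w*C=3*12=36
  Job (p=10,w=4): C=22, w*C=4*22=88
Total weighted completion time = 144

144


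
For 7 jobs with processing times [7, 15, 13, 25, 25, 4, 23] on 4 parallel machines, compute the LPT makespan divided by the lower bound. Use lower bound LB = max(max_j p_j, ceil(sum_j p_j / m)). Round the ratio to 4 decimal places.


LPT order: [25, 25, 23, 15, 13, 7, 4]
Machine loads after assignment: [29, 25, 30, 28]
LPT makespan = 30
Lower bound = max(max_job, ceil(total/4)) = max(25, 28) = 28
Ratio = 30 / 28 = 1.0714

1.0714


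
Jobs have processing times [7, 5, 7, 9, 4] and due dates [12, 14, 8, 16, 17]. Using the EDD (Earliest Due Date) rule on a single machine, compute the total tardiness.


Sort by due date (EDD order): [(7, 8), (7, 12), (5, 14), (9, 16), (4, 17)]
Compute completion times and tardiness:
  Job 1: p=7, d=8, C=7, tardiness=max(0,7-8)=0
  Job 2: p=7, d=12, C=14, tardiness=max(0,14-12)=2
  Job 3: p=5, d=14, C=19, tardiness=max(0,19-14)=5
  Job 4: p=9, d=16, C=28, tardiness=max(0,28-16)=12
  Job 5: p=4, d=17, C=32, tardiness=max(0,32-17)=15
Total tardiness = 34

34


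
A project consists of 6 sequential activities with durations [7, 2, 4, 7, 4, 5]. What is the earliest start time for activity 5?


Activity 5 starts after activities 1 through 4 complete.
Predecessor durations: [7, 2, 4, 7]
ES = 7 + 2 + 4 + 7 = 20

20


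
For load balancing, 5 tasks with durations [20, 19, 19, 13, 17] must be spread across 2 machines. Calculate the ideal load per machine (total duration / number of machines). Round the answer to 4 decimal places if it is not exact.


Total processing time = 20 + 19 + 19 + 13 + 17 = 88
Number of machines = 2
Ideal balanced load = 88 / 2 = 44.0

44.0


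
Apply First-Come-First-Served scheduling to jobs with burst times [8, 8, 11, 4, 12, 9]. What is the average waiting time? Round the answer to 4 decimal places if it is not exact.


FCFS order (as given): [8, 8, 11, 4, 12, 9]
Waiting times:
  Job 1: wait = 0
  Job 2: wait = 8
  Job 3: wait = 16
  Job 4: wait = 27
  Job 5: wait = 31
  Job 6: wait = 43
Sum of waiting times = 125
Average waiting time = 125/6 = 20.8333

20.8333


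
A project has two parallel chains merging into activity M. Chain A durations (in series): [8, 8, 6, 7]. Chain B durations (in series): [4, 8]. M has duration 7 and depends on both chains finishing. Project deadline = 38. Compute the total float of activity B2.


Forward pass: ES(B2) = sum of predecessors on chain B = 4
EF = ES + duration = 4 + 8 = 12
Backward pass: LF(M) = deadline = 38; LS(M) = 38 - 7 = 31
LF(B2) = LS(M) - sum(successors on chain B) = 31 - 0 = 31
LS = LF - duration = 31 - 8 = 23
Total float = LS - ES = 23 - 4 = 19

19


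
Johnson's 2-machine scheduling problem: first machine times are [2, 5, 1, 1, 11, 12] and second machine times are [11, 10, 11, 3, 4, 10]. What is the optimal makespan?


Apply Johnson's rule:
  Group 1 (a <= b): [(3, 1, 11), (4, 1, 3), (1, 2, 11), (2, 5, 10)]
  Group 2 (a > b): [(6, 12, 10), (5, 11, 4)]
Optimal job order: [3, 4, 1, 2, 6, 5]
Schedule:
  Job 3: M1 done at 1, M2 done at 12
  Job 4: M1 done at 2, M2 done at 15
  Job 1: M1 done at 4, M2 done at 26
  Job 2: M1 done at 9, M2 done at 36
  Job 6: M1 done at 21, M2 done at 46
  Job 5: M1 done at 32, M2 done at 50
Makespan = 50

50


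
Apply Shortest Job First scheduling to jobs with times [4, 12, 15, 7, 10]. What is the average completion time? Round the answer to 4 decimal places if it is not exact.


SJF order (ascending): [4, 7, 10, 12, 15]
Completion times:
  Job 1: burst=4, C=4
  Job 2: burst=7, C=11
  Job 3: burst=10, C=21
  Job 4: burst=12, C=33
  Job 5: burst=15, C=48
Average completion = 117/5 = 23.4

23.4


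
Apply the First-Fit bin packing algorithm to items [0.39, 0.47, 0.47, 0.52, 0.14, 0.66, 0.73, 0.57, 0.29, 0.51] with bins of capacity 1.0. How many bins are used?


Place items sequentially using First-Fit:
  Item 0.39 -> new Bin 1
  Item 0.47 -> Bin 1 (now 0.86)
  Item 0.47 -> new Bin 2
  Item 0.52 -> Bin 2 (now 0.99)
  Item 0.14 -> Bin 1 (now 1.0)
  Item 0.66 -> new Bin 3
  Item 0.73 -> new Bin 4
  Item 0.57 -> new Bin 5
  Item 0.29 -> Bin 3 (now 0.95)
  Item 0.51 -> new Bin 6
Total bins used = 6

6


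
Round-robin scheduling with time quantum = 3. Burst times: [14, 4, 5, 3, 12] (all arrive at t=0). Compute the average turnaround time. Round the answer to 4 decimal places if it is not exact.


Time quantum = 3
Execution trace:
  J1 runs 3 units, time = 3
  J2 runs 3 units, time = 6
  J3 runs 3 units, time = 9
  J4 runs 3 units, time = 12
  J5 runs 3 units, time = 15
  J1 runs 3 units, time = 18
  J2 runs 1 units, time = 19
  J3 runs 2 units, time = 21
  J5 runs 3 units, time = 24
  J1 runs 3 units, time = 27
  J5 runs 3 units, time = 30
  J1 runs 3 units, time = 33
  J5 runs 3 units, time = 36
  J1 runs 2 units, time = 38
Finish times: [38, 19, 21, 12, 36]
Average turnaround = 126/5 = 25.2

25.2


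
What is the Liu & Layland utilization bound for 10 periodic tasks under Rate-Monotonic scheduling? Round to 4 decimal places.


Compute 2^(1/10) = 1.0717734625
Subtract 1: 1.0717734625 - 1 = 0.0717734625
Multiply by n: 10 * 0.0717734625 = 0.7177346250
Round to 4 dp: 0.7177

0.7177


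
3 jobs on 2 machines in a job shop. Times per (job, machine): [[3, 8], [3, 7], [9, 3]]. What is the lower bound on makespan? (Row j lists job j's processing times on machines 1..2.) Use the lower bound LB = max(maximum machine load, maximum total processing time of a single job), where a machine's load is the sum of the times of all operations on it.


Machine loads:
  Machine 1: 3 + 3 + 9 = 15
  Machine 2: 8 + 7 + 3 = 18
Max machine load = 18
Job totals:
  Job 1: 11
  Job 2: 10
  Job 3: 12
Max job total = 12
Lower bound = max(18, 12) = 18

18


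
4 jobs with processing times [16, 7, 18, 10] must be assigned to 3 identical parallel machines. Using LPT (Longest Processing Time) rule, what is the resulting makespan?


Sort jobs in decreasing order (LPT): [18, 16, 10, 7]
Assign each job to the least loaded machine:
  Machine 1: jobs [18], load = 18
  Machine 2: jobs [16], load = 16
  Machine 3: jobs [10, 7], load = 17
Makespan = max load = 18

18


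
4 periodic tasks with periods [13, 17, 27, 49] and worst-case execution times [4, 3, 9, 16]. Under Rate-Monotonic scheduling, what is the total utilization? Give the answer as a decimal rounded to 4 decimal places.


Compute individual utilizations (exact fractions):
  Task 1: C/T = 4/13 (approx. 0.3077)
  Task 2: C/T = 3/17 (approx. 0.1765)
  Task 3: C/T = 9/27 = 1/3 (approx. 0.3333)
  Task 4: C/T = 16/49 (approx. 0.3265)
Total utilization U = 4/13 + 3/17 + 1/3 + 16/49 = 37166/32487
Rounded to 4 decimal places: U = 1.1440
RM (Liu & Layland) bound for 4 tasks = 0.756828; compare with U = 37166/32487 (approx. 1.144027)
U > 1, so the task set is not schedulable (processor overloaded).

1.1440


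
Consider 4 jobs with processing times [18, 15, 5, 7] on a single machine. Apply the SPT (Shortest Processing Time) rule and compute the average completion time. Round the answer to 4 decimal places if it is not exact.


Sort jobs by processing time (SPT order): [5, 7, 15, 18]
Compute completion times sequentially:
  Job 1: processing = 5, completes at 5
  Job 2: processing = 7, completes at 12
  Job 3: processing = 15, completes at 27
  Job 4: processing = 18, completes at 45
Sum of completion times = 89
Average completion time = 89/4 = 22.25

22.25


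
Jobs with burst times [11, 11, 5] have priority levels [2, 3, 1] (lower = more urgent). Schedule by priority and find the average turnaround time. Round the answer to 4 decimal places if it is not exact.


Sort by priority (ascending = highest first):
Order: [(1, 5), (2, 11), (3, 11)]
Completion times:
  Priority 1, burst=5, C=5
  Priority 2, burst=11, C=16
  Priority 3, burst=11, C=27
Average turnaround = 48/3 = 16.0

16.0


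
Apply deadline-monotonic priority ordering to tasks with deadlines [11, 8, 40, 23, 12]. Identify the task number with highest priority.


Sort tasks by relative deadline (ascending):
  Task 2: deadline = 8
  Task 1: deadline = 11
  Task 5: deadline = 12
  Task 4: deadline = 23
  Task 3: deadline = 40
Priority order (highest first): [2, 1, 5, 4, 3]
Highest priority task = 2

2


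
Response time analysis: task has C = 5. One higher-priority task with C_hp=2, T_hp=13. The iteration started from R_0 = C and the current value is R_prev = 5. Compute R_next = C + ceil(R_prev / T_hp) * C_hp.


R_next = C + ceil(R_prev / T_hp) * C_hp
ceil(5 / 13) = ceil(0.3846) = 1
Interference = 1 * 2 = 2
R_next = 5 + 2 = 7

7


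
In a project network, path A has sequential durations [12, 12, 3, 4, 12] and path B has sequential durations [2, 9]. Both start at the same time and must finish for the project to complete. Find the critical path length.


Path A total = 12 + 12 + 3 + 4 + 12 = 43
Path B total = 2 + 9 = 11
Critical path = longest path = max(43, 11) = 43

43


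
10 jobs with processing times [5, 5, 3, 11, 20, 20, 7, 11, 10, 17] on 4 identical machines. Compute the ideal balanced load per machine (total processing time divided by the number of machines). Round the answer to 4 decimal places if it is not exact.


Total processing time = 5 + 5 + 3 + 11 + 20 + 20 + 7 + 11 + 10 + 17 = 109
Number of machines = 4
Ideal balanced load = 109 / 4 = 27.25

27.25


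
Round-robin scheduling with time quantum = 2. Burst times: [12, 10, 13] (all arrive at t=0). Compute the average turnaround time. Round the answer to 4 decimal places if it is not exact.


Time quantum = 2
Execution trace:
  J1 runs 2 units, time = 2
  J2 runs 2 units, time = 4
  J3 runs 2 units, time = 6
  J1 runs 2 units, time = 8
  J2 runs 2 units, time = 10
  J3 runs 2 units, time = 12
  J1 runs 2 units, time = 14
  J2 runs 2 units, time = 16
  J3 runs 2 units, time = 18
  J1 runs 2 units, time = 20
  J2 runs 2 units, time = 22
  J3 runs 2 units, time = 24
  J1 runs 2 units, time = 26
  J2 runs 2 units, time = 28
  J3 runs 2 units, time = 30
  J1 runs 2 units, time = 32
  J3 runs 2 units, time = 34
  J3 runs 1 units, time = 35
Finish times: [32, 28, 35]
Average turnaround = 95/3 = 31.6667

31.6667


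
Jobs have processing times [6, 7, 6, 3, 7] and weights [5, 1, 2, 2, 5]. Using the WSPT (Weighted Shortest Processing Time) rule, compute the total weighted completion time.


Compute p/w ratios and sort ascending (WSPT): [(6, 5), (7, 5), (3, 2), (6, 2), (7, 1)]
Compute weighted completion times:
  Job (p=6,w=5): C=6, w*C=5*6=30
  Job (p=7,w=5): C=13, w*C=5*13=65
  Job (p=3,w=2): C=16, w*C=2*16=32
  Job (p=6,w=2): C=22, w*C=2*22=44
  Job (p=7,w=1): C=29, w*C=1*29=29
Total weighted completion time = 200

200


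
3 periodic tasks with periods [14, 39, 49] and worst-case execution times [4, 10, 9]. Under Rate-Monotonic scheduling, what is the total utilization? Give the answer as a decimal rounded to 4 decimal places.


Compute individual utilizations (exact fractions):
  Task 1: C/T = 4/14 = 2/7 (approx. 0.2857)
  Task 2: C/T = 10/39 (approx. 0.2564)
  Task 3: C/T = 9/49 (approx. 0.1837)
Total utilization U = 2/7 + 10/39 + 9/49 = 1387/1911
Rounded to 4 decimal places: U = 0.7258
RM (Liu & Layland) bound for 3 tasks = 0.779763; compare with U = 1387/1911 (approx. 0.725798)
U <= bound, so schedulable by RM sufficient condition.

0.7258


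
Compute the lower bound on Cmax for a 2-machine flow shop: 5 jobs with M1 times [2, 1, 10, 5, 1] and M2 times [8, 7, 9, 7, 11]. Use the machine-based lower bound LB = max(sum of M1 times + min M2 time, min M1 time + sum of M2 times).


LB1 = sum(M1 times) + min(M2 times) = 19 + 7 = 26
LB2 = min(M1 times) + sum(M2 times) = 1 + 42 = 43
Lower bound = max(LB1, LB2) = max(26, 43) = 43

43


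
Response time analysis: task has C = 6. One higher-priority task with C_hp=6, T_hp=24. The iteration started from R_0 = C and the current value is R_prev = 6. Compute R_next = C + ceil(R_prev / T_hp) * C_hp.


R_next = C + ceil(R_prev / T_hp) * C_hp
ceil(6 / 24) = ceil(0.25) = 1
Interference = 1 * 6 = 6
R_next = 6 + 6 = 12

12


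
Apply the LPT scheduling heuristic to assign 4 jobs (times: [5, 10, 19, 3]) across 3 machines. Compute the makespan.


Sort jobs in decreasing order (LPT): [19, 10, 5, 3]
Assign each job to the least loaded machine:
  Machine 1: jobs [19], load = 19
  Machine 2: jobs [10], load = 10
  Machine 3: jobs [5, 3], load = 8
Makespan = max load = 19

19


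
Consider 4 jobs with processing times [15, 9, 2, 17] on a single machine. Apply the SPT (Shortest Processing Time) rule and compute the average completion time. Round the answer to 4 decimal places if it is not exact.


Sort jobs by processing time (SPT order): [2, 9, 15, 17]
Compute completion times sequentially:
  Job 1: processing = 2, completes at 2
  Job 2: processing = 9, completes at 11
  Job 3: processing = 15, completes at 26
  Job 4: processing = 17, completes at 43
Sum of completion times = 82
Average completion time = 82/4 = 20.5

20.5


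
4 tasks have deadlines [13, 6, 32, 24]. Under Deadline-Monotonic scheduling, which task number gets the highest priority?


Sort tasks by relative deadline (ascending):
  Task 2: deadline = 6
  Task 1: deadline = 13
  Task 4: deadline = 24
  Task 3: deadline = 32
Priority order (highest first): [2, 1, 4, 3]
Highest priority task = 2

2


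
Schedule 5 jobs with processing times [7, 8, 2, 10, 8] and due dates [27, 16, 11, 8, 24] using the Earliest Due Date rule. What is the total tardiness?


Sort by due date (EDD order): [(10, 8), (2, 11), (8, 16), (8, 24), (7, 27)]
Compute completion times and tardiness:
  Job 1: p=10, d=8, C=10, tardiness=max(0,10-8)=2
  Job 2: p=2, d=11, C=12, tardiness=max(0,12-11)=1
  Job 3: p=8, d=16, C=20, tardiness=max(0,20-16)=4
  Job 4: p=8, d=24, C=28, tardiness=max(0,28-24)=4
  Job 5: p=7, d=27, C=35, tardiness=max(0,35-27)=8
Total tardiness = 19

19


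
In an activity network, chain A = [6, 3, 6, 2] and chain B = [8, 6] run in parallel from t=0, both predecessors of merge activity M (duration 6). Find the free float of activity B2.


ES(B2) = sum of predecessors on chain B = 8
EF(B2) = ES + duration = 8 + 6 = 14
Successor of B2 is M. ES(M) = max(sum(A), sum(B)) = max(17, 14) = 17
Free float = ES(successor) - EF(current) = 17 - 14 = 3

3


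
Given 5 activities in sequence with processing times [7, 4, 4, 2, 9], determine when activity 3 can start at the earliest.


Activity 3 starts after activities 1 through 2 complete.
Predecessor durations: [7, 4]
ES = 7 + 4 = 11

11


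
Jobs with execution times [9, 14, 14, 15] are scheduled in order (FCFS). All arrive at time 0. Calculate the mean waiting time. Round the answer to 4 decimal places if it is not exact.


FCFS order (as given): [9, 14, 14, 15]
Waiting times:
  Job 1: wait = 0
  Job 2: wait = 9
  Job 3: wait = 23
  Job 4: wait = 37
Sum of waiting times = 69
Average waiting time = 69/4 = 17.25

17.25


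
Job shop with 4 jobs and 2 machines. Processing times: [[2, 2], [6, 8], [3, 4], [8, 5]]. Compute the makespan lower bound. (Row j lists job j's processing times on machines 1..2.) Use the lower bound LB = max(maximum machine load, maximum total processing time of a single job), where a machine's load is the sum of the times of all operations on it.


Machine loads:
  Machine 1: 2 + 6 + 3 + 8 = 19
  Machine 2: 2 + 8 + 4 + 5 = 19
Max machine load = 19
Job totals:
  Job 1: 4
  Job 2: 14
  Job 3: 7
  Job 4: 13
Max job total = 14
Lower bound = max(19, 14) = 19

19


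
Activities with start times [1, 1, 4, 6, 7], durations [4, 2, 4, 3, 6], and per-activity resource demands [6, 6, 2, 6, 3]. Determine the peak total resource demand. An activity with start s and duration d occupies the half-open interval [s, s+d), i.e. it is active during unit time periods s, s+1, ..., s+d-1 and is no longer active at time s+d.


Each activity i is active on [start_i, start_i + duration_i).
Compute total resource usage per time slot:
  t=0: active resources = [], total = 0
  t=1: active resources = [6, 6], total = 12
  t=2: active resources = [6, 6], total = 12
  t=3: active resources = [6], total = 6
  t=4: active resources = [6, 2], total = 8
  t=5: active resources = [2], total = 2
  t=6: active resources = [2, 6], total = 8
  t=7: active resources = [2, 6, 3], total = 11
  t=8: active resources = [6, 3], total = 9
  t=9: active resources = [3], total = 3
  t=10: active resources = [3], total = 3
  t=11: active resources = [3], total = 3
  t=12: active resources = [3], total = 3
Peak resource demand = 12

12


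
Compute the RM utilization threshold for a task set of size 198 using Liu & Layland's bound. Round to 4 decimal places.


Compute 2^(1/198) = 1.0035068781
Subtract 1: 1.0035068781 - 1 = 0.0035068781
Multiply by n: 198 * 0.0035068781 = 0.6943618638
Round to 4 dp: 0.6944

0.6944


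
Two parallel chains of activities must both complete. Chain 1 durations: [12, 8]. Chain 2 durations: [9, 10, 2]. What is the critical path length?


Path A total = 12 + 8 = 20
Path B total = 9 + 10 + 2 = 21
Critical path = longest path = max(20, 21) = 21

21


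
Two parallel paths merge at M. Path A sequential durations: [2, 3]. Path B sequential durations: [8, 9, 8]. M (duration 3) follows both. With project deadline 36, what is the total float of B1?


Forward pass: ES(B1) = sum of predecessors on chain B = 0
EF = ES + duration = 0 + 8 = 8
Backward pass: LF(M) = deadline = 36; LS(M) = 36 - 3 = 33
LF(B1) = LS(M) - sum(successors on chain B) = 33 - 17 = 16
LS = LF - duration = 16 - 8 = 8
Total float = LS - ES = 8 - 0 = 8

8


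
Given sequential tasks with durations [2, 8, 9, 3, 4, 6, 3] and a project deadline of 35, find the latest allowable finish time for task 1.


LF(activity 1) = deadline - sum of successor durations
Successors: activities 2 through 7 with durations [8, 9, 3, 4, 6, 3]
Sum of successor durations = 33
LF = 35 - 33 = 2

2


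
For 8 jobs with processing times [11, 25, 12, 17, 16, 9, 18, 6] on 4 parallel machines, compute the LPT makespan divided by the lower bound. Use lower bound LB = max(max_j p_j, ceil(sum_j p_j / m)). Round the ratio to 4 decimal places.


LPT order: [25, 18, 17, 16, 12, 11, 9, 6]
Machine loads after assignment: [31, 27, 28, 28]
LPT makespan = 31
Lower bound = max(max_job, ceil(total/4)) = max(25, 29) = 29
Ratio = 31 / 29 = 1.069

1.069


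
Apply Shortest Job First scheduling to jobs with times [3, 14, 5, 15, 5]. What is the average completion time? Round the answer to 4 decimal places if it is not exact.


SJF order (ascending): [3, 5, 5, 14, 15]
Completion times:
  Job 1: burst=3, C=3
  Job 2: burst=5, C=8
  Job 3: burst=5, C=13
  Job 4: burst=14, C=27
  Job 5: burst=15, C=42
Average completion = 93/5 = 18.6

18.6


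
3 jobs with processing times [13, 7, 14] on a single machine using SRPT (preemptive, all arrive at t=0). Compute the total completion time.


Since all jobs arrive at t=0, SRPT equals SPT ordering.
SPT order: [7, 13, 14]
Completion times:
  Job 1: p=7, C=7
  Job 2: p=13, C=20
  Job 3: p=14, C=34
Total completion time = 7 + 20 + 34 = 61

61


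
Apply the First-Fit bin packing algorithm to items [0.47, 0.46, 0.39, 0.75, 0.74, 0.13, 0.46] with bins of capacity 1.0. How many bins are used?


Place items sequentially using First-Fit:
  Item 0.47 -> new Bin 1
  Item 0.46 -> Bin 1 (now 0.93)
  Item 0.39 -> new Bin 2
  Item 0.75 -> new Bin 3
  Item 0.74 -> new Bin 4
  Item 0.13 -> Bin 2 (now 0.52)
  Item 0.46 -> Bin 2 (now 0.98)
Total bins used = 4

4


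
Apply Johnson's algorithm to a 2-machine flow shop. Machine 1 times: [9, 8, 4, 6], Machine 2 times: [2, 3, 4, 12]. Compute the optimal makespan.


Apply Johnson's rule:
  Group 1 (a <= b): [(3, 4, 4), (4, 6, 12)]
  Group 2 (a > b): [(2, 8, 3), (1, 9, 2)]
Optimal job order: [3, 4, 2, 1]
Schedule:
  Job 3: M1 done at 4, M2 done at 8
  Job 4: M1 done at 10, M2 done at 22
  Job 2: M1 done at 18, M2 done at 25
  Job 1: M1 done at 27, M2 done at 29
Makespan = 29

29


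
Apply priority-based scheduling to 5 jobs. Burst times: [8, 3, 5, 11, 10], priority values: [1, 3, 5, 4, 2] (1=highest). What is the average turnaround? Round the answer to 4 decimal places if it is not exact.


Sort by priority (ascending = highest first):
Order: [(1, 8), (2, 10), (3, 3), (4, 11), (5, 5)]
Completion times:
  Priority 1, burst=8, C=8
  Priority 2, burst=10, C=18
  Priority 3, burst=3, C=21
  Priority 4, burst=11, C=32
  Priority 5, burst=5, C=37
Average turnaround = 116/5 = 23.2

23.2


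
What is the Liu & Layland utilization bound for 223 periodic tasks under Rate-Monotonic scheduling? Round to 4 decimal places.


Compute 2^(1/223) = 1.0031131190
Subtract 1: 1.0031131190 - 1 = 0.0031131190
Multiply by n: 223 * 0.0031131190 = 0.6942255370
Round to 4 dp: 0.6942

0.6942


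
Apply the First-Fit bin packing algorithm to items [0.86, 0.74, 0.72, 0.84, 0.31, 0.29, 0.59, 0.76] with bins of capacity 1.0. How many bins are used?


Place items sequentially using First-Fit:
  Item 0.86 -> new Bin 1
  Item 0.74 -> new Bin 2
  Item 0.72 -> new Bin 3
  Item 0.84 -> new Bin 4
  Item 0.31 -> new Bin 5
  Item 0.29 -> Bin 5 (now 0.6)
  Item 0.59 -> new Bin 6
  Item 0.76 -> new Bin 7
Total bins used = 7

7


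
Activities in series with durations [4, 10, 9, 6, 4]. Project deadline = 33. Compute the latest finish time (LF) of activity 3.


LF(activity 3) = deadline - sum of successor durations
Successors: activities 4 through 5 with durations [6, 4]
Sum of successor durations = 10
LF = 33 - 10 = 23

23


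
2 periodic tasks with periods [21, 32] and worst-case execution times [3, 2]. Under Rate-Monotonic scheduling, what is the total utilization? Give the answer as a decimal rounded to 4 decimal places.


Compute individual utilizations (exact fractions):
  Task 1: C/T = 3/21 = 1/7 (approx. 0.1429)
  Task 2: C/T = 2/32 = 1/16 (approx. 0.0625)
Total utilization U = 1/7 + 1/16 = 23/112
Rounded to 4 decimal places: U = 0.2054
RM (Liu & Layland) bound for 2 tasks = 0.828427; compare with U = 23/112 (approx. 0.205357)
U <= bound, so schedulable by RM sufficient condition.

0.2054


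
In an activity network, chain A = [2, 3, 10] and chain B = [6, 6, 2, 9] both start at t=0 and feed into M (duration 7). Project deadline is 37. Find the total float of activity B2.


Forward pass: ES(B2) = sum of predecessors on chain B = 6
EF = ES + duration = 6 + 6 = 12
Backward pass: LF(M) = deadline = 37; LS(M) = 37 - 7 = 30
LF(B2) = LS(M) - sum(successors on chain B) = 30 - 11 = 19
LS = LF - duration = 19 - 6 = 13
Total float = LS - ES = 13 - 6 = 7

7


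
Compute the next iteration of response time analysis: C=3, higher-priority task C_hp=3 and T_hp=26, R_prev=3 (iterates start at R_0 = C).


R_next = C + ceil(R_prev / T_hp) * C_hp
ceil(3 / 26) = ceil(0.1154) = 1
Interference = 1 * 3 = 3
R_next = 3 + 3 = 6

6


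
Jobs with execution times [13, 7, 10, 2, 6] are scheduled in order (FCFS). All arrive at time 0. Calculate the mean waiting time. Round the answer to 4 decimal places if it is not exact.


FCFS order (as given): [13, 7, 10, 2, 6]
Waiting times:
  Job 1: wait = 0
  Job 2: wait = 13
  Job 3: wait = 20
  Job 4: wait = 30
  Job 5: wait = 32
Sum of waiting times = 95
Average waiting time = 95/5 = 19.0

19.0


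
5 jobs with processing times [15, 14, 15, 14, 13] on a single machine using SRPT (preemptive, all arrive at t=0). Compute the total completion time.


Since all jobs arrive at t=0, SRPT equals SPT ordering.
SPT order: [13, 14, 14, 15, 15]
Completion times:
  Job 1: p=13, C=13
  Job 2: p=14, C=27
  Job 3: p=14, C=41
  Job 4: p=15, C=56
  Job 5: p=15, C=71
Total completion time = 13 + 27 + 41 + 56 + 71 = 208

208


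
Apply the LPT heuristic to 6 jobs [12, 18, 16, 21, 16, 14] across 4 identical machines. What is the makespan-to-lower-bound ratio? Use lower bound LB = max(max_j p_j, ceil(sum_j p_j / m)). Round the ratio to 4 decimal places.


LPT order: [21, 18, 16, 16, 14, 12]
Machine loads after assignment: [21, 18, 30, 28]
LPT makespan = 30
Lower bound = max(max_job, ceil(total/4)) = max(21, 25) = 25
Ratio = 30 / 25 = 1.2

1.2


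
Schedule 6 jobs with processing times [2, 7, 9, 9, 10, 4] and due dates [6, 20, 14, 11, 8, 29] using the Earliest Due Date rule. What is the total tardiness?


Sort by due date (EDD order): [(2, 6), (10, 8), (9, 11), (9, 14), (7, 20), (4, 29)]
Compute completion times and tardiness:
  Job 1: p=2, d=6, C=2, tardiness=max(0,2-6)=0
  Job 2: p=10, d=8, C=12, tardiness=max(0,12-8)=4
  Job 3: p=9, d=11, C=21, tardiness=max(0,21-11)=10
  Job 4: p=9, d=14, C=30, tardiness=max(0,30-14)=16
  Job 5: p=7, d=20, C=37, tardiness=max(0,37-20)=17
  Job 6: p=4, d=29, C=41, tardiness=max(0,41-29)=12
Total tardiness = 59

59


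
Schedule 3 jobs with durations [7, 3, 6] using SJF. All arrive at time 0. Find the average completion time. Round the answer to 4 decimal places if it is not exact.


SJF order (ascending): [3, 6, 7]
Completion times:
  Job 1: burst=3, C=3
  Job 2: burst=6, C=9
  Job 3: burst=7, C=16
Average completion = 28/3 = 9.3333

9.3333


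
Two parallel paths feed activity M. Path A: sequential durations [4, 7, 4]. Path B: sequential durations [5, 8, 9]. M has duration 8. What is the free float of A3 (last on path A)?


ES(A3) = sum of predecessors on chain A = 11
EF(A3) = ES + duration = 11 + 4 = 15
Successor of A3 is M. ES(M) = max(sum(A), sum(B)) = max(15, 22) = 22
Free float = ES(successor) - EF(current) = 22 - 15 = 7

7


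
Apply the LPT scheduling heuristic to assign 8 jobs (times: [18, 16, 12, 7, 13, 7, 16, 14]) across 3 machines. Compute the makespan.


Sort jobs in decreasing order (LPT): [18, 16, 16, 14, 13, 12, 7, 7]
Assign each job to the least loaded machine:
  Machine 1: jobs [18, 12, 7], load = 37
  Machine 2: jobs [16, 14], load = 30
  Machine 3: jobs [16, 13, 7], load = 36
Makespan = max load = 37

37


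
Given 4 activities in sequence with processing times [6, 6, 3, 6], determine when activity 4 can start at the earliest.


Activity 4 starts after activities 1 through 3 complete.
Predecessor durations: [6, 6, 3]
ES = 6 + 6 + 3 = 15

15


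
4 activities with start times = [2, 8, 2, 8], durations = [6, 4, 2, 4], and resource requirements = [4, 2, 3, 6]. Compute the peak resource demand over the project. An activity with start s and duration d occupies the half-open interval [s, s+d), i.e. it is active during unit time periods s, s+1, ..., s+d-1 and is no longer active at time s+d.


Each activity i is active on [start_i, start_i + duration_i).
Compute total resource usage per time slot:
  t=0: active resources = [], total = 0
  t=1: active resources = [], total = 0
  t=2: active resources = [4, 3], total = 7
  t=3: active resources = [4, 3], total = 7
  t=4: active resources = [4], total = 4
  t=5: active resources = [4], total = 4
  t=6: active resources = [4], total = 4
  t=7: active resources = [4], total = 4
  t=8: active resources = [2, 6], total = 8
  t=9: active resources = [2, 6], total = 8
  t=10: active resources = [2, 6], total = 8
  t=11: active resources = [2, 6], total = 8
Peak resource demand = 8

8


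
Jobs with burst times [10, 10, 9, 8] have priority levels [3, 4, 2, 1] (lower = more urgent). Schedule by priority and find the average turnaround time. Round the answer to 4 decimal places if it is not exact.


Sort by priority (ascending = highest first):
Order: [(1, 8), (2, 9), (3, 10), (4, 10)]
Completion times:
  Priority 1, burst=8, C=8
  Priority 2, burst=9, C=17
  Priority 3, burst=10, C=27
  Priority 4, burst=10, C=37
Average turnaround = 89/4 = 22.25

22.25


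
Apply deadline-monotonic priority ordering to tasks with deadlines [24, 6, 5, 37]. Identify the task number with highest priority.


Sort tasks by relative deadline (ascending):
  Task 3: deadline = 5
  Task 2: deadline = 6
  Task 1: deadline = 24
  Task 4: deadline = 37
Priority order (highest first): [3, 2, 1, 4]
Highest priority task = 3

3


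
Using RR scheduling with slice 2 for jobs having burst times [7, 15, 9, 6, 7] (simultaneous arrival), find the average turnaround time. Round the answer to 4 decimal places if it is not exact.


Time quantum = 2
Execution trace:
  J1 runs 2 units, time = 2
  J2 runs 2 units, time = 4
  J3 runs 2 units, time = 6
  J4 runs 2 units, time = 8
  J5 runs 2 units, time = 10
  J1 runs 2 units, time = 12
  J2 runs 2 units, time = 14
  J3 runs 2 units, time = 16
  J4 runs 2 units, time = 18
  J5 runs 2 units, time = 20
  J1 runs 2 units, time = 22
  J2 runs 2 units, time = 24
  J3 runs 2 units, time = 26
  J4 runs 2 units, time = 28
  J5 runs 2 units, time = 30
  J1 runs 1 units, time = 31
  J2 runs 2 units, time = 33
  J3 runs 2 units, time = 35
  J5 runs 1 units, time = 36
  J2 runs 2 units, time = 38
  J3 runs 1 units, time = 39
  J2 runs 2 units, time = 41
  J2 runs 2 units, time = 43
  J2 runs 1 units, time = 44
Finish times: [31, 44, 39, 28, 36]
Average turnaround = 178/5 = 35.6

35.6


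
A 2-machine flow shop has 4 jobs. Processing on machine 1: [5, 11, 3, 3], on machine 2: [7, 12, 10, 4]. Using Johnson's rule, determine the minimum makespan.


Apply Johnson's rule:
  Group 1 (a <= b): [(3, 3, 10), (4, 3, 4), (1, 5, 7), (2, 11, 12)]
  Group 2 (a > b): []
Optimal job order: [3, 4, 1, 2]
Schedule:
  Job 3: M1 done at 3, M2 done at 13
  Job 4: M1 done at 6, M2 done at 17
  Job 1: M1 done at 11, M2 done at 24
  Job 2: M1 done at 22, M2 done at 36
Makespan = 36

36


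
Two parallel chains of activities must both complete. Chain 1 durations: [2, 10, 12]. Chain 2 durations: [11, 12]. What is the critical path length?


Path A total = 2 + 10 + 12 = 24
Path B total = 11 + 12 = 23
Critical path = longest path = max(24, 23) = 24

24


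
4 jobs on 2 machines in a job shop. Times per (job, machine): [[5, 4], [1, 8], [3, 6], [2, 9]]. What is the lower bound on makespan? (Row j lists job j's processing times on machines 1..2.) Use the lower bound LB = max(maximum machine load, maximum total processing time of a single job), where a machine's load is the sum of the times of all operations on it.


Machine loads:
  Machine 1: 5 + 1 + 3 + 2 = 11
  Machine 2: 4 + 8 + 6 + 9 = 27
Max machine load = 27
Job totals:
  Job 1: 9
  Job 2: 9
  Job 3: 9
  Job 4: 11
Max job total = 11
Lower bound = max(27, 11) = 27

27


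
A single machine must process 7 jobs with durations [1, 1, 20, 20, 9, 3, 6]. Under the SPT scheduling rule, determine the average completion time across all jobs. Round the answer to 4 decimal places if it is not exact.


Sort jobs by processing time (SPT order): [1, 1, 3, 6, 9, 20, 20]
Compute completion times sequentially:
  Job 1: processing = 1, completes at 1
  Job 2: processing = 1, completes at 2
  Job 3: processing = 3, completes at 5
  Job 4: processing = 6, completes at 11
  Job 5: processing = 9, completes at 20
  Job 6: processing = 20, completes at 40
  Job 7: processing = 20, completes at 60
Sum of completion times = 139
Average completion time = 139/7 = 19.8571

19.8571


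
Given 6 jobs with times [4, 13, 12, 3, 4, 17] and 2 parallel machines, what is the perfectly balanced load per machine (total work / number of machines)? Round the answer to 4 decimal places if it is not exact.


Total processing time = 4 + 13 + 12 + 3 + 4 + 17 = 53
Number of machines = 2
Ideal balanced load = 53 / 2 = 26.5

26.5


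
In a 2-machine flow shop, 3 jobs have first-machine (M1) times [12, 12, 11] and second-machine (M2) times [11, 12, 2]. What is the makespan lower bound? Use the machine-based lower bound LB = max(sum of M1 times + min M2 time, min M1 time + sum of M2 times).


LB1 = sum(M1 times) + min(M2 times) = 35 + 2 = 37
LB2 = min(M1 times) + sum(M2 times) = 11 + 25 = 36
Lower bound = max(LB1, LB2) = max(37, 36) = 37

37


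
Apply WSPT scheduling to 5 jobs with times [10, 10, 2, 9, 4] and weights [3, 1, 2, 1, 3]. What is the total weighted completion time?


Compute p/w ratios and sort ascending (WSPT): [(2, 2), (4, 3), (10, 3), (9, 1), (10, 1)]
Compute weighted completion times:
  Job (p=2,w=2): C=2, w*C=2*2=4
  Job (p=4,w=3): C=6, w*C=3*6=18
  Job (p=10,w=3): C=16, w*C=3*16=48
  Job (p=9,w=1): C=25, w*C=1*25=25
  Job (p=10,w=1): C=35, w*C=1*35=35
Total weighted completion time = 130

130


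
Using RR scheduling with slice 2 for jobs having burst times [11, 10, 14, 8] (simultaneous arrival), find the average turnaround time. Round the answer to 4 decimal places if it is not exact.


Time quantum = 2
Execution trace:
  J1 runs 2 units, time = 2
  J2 runs 2 units, time = 4
  J3 runs 2 units, time = 6
  J4 runs 2 units, time = 8
  J1 runs 2 units, time = 10
  J2 runs 2 units, time = 12
  J3 runs 2 units, time = 14
  J4 runs 2 units, time = 16
  J1 runs 2 units, time = 18
  J2 runs 2 units, time = 20
  J3 runs 2 units, time = 22
  J4 runs 2 units, time = 24
  J1 runs 2 units, time = 26
  J2 runs 2 units, time = 28
  J3 runs 2 units, time = 30
  J4 runs 2 units, time = 32
  J1 runs 2 units, time = 34
  J2 runs 2 units, time = 36
  J3 runs 2 units, time = 38
  J1 runs 1 units, time = 39
  J3 runs 2 units, time = 41
  J3 runs 2 units, time = 43
Finish times: [39, 36, 43, 32]
Average turnaround = 150/4 = 37.5

37.5
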